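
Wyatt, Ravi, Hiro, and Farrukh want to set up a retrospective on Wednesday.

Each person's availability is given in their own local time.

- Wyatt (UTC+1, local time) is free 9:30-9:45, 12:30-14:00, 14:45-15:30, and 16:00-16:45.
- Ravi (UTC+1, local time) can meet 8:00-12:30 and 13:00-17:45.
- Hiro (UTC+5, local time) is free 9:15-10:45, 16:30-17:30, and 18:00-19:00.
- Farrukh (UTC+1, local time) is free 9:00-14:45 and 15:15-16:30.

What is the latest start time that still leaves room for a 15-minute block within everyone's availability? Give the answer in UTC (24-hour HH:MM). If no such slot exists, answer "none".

Wyatt → UTC: 08:30–08:45, 11:30–13:00, 13:45–14:30, 15:00–15:45.
Ravi → UTC: 07:00–11:30, 12:00–16:45.
Hiro → UTC: 04:15–05:45, 11:30–12:30, 13:00–14:00.
Farrukh → UTC: 08:00–13:45, 14:15–15:30.
Wyatt ∩ Ravi: 08:30–08:45, 12:00–13:00, 13:45–14:30, 15:00–15:45.
Wyatt ∩ Ravi ∩ Hiro: 12:00–12:30, 13:45–14:00.
Wyatt ∩ Ravi ∩ Hiro ∩ Farrukh: 12:00–12:30.
Windows ≥ 15 min: 12:00–12:30.
Latest start in the last window 12:00–12:30 is 12:30 − 15 min = 12:15.

12:15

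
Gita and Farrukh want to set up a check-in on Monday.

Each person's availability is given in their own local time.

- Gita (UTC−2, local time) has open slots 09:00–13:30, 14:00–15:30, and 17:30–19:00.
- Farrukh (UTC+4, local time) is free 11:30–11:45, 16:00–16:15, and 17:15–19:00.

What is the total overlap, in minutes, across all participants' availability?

Gita → UTC: 11:00–15:30, 16:00–17:30, 19:30–21:00.
Farrukh → UTC: 07:30–07:45, 12:00–12:15, 13:15–15:00.
Gita ∩ Farrukh: 12:00–12:15, 13:15–15:00.
Total common minutes: 15 + 105 = 120.

120 minutes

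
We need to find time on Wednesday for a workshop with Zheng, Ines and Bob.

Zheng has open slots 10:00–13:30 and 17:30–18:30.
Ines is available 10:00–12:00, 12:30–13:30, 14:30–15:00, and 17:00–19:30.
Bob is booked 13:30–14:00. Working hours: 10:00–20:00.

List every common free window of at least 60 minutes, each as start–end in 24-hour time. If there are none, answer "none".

10:00–12:00, 12:30–13:30, 17:30–18:30

Bob free within 10:00–20:00: 10:00–13:30, 14:00–20:00.
Zheng ∩ Ines: 10:00–12:00, 12:30–13:30, 17:30–18:30.
Zheng ∩ Ines ∩ Bob: 10:00–12:00, 12:30–13:30, 17:30–18:30.
Windows ≥ 60 min: 10:00–12:00, 12:30–13:30, 17:30–18:30.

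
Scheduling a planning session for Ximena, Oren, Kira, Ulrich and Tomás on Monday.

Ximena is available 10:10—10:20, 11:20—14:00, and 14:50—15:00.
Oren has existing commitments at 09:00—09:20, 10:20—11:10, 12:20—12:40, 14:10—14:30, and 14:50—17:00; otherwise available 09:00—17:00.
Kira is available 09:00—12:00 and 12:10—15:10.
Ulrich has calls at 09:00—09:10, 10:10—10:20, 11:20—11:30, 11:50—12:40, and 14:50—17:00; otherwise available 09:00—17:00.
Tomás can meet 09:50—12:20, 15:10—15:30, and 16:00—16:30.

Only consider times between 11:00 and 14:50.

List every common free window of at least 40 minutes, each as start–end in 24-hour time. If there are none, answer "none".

Oren free within 09:00–17:00: 09:20–10:20, 11:10–12:20, 12:40–14:10, 14:30–14:50.
Ulrich free within 09:00–17:00: 09:10–10:10, 10:20–11:20, 11:30–11:50, 12:40–14:50.
Ximena ∩ Oren: 10:10–10:20, 11:20–12:20, 12:40–14:00.
Ximena ∩ Oren ∩ Kira: 10:10–10:20, 11:20–12:00, 12:10–12:20, 12:40–14:00.
Ximena ∩ Oren ∩ Kira ∩ Ulrich: 11:30–11:50, 12:40–14:00.
Ximena ∩ Oren ∩ Kira ∩ Ulrich ∩ Tomás: 11:30–11:50.
Restricted to 11:00–14:50: 11:30–11:50.
Windows ≥ 40 min: (none).

none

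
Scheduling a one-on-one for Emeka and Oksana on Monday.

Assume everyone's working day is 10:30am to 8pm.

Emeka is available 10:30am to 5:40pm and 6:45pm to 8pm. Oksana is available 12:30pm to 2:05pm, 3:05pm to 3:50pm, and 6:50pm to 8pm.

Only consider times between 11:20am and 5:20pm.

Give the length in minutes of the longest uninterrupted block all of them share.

95 minutes

Emeka ∩ Oksana: 12:30–14:05, 15:05–15:50, 18:50–20:00.
Restricted to 11:20–17:20: 12:30–14:05, 15:05–15:50.
Common window lengths: 95, 45 min; longest is 95.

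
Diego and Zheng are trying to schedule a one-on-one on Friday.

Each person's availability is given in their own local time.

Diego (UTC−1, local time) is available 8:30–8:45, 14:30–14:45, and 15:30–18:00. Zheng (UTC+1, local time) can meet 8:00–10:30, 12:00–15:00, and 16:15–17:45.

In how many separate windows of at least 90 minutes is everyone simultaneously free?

0

Diego → UTC: 09:30–09:45, 15:30–15:45, 16:30–19:00.
Zheng → UTC: 07:00–09:30, 11:00–14:00, 15:15–16:45.
Diego ∩ Zheng: 15:30–15:45, 16:30–16:45.
Windows ≥ 90 min: (none).
That's 0 windows.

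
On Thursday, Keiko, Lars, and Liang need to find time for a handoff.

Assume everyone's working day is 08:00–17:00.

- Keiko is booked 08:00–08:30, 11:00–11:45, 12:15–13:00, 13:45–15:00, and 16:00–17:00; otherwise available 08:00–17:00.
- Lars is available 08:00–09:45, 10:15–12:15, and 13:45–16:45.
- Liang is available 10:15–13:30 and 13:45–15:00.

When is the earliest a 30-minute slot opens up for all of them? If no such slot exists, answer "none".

Keiko free within 08:00–17:00: 08:30–11:00, 11:45–12:15, 13:00–13:45, 15:00–16:00.
Keiko ∩ Lars: 08:30–09:45, 10:15–11:00, 11:45–12:15, 15:00–16:00.
Keiko ∩ Lars ∩ Liang: 10:15–11:00, 11:45–12:15.
Windows ≥ 30 min: 10:15–11:00, 11:45–12:15.
Earliest such window starts at 10:15.

10:15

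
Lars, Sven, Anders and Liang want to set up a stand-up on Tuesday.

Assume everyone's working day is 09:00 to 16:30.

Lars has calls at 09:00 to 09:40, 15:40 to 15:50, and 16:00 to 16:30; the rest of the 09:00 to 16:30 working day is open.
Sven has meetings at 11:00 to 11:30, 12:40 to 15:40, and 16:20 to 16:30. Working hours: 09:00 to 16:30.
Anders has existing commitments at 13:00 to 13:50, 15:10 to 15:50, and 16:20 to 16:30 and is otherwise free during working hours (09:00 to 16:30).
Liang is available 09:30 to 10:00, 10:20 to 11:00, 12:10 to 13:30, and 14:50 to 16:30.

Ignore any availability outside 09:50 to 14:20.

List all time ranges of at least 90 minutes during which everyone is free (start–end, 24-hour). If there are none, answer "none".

Lars free within 09:00–16:30: 09:40–15:40, 15:50–16:00.
Sven free within 09:00–16:30: 09:00–11:00, 11:30–12:40, 15:40–16:20.
Anders free within 09:00–16:30: 09:00–13:00, 13:50–15:10, 15:50–16:20.
Lars ∩ Sven: 09:40–11:00, 11:30–12:40, 15:50–16:00.
Lars ∩ Sven ∩ Anders: 09:40–11:00, 11:30–12:40, 15:50–16:00.
Lars ∩ Sven ∩ Anders ∩ Liang: 09:40–10:00, 10:20–11:00, 12:10–12:40, 15:50–16:00.
Restricted to 09:50–14:20: 09:50–10:00, 10:20–11:00, 12:10–12:40.
Windows ≥ 90 min: (none).

none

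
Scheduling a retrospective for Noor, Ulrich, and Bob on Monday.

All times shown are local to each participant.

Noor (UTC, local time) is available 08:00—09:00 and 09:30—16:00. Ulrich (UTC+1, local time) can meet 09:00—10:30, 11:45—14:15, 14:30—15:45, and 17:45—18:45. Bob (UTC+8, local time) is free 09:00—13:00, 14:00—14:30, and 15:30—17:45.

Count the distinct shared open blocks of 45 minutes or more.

Noor → UTC: 08:00–09:00, 09:30–16:00.
Ulrich → UTC: 08:00–09:30, 10:45–13:15, 13:30–14:45, 16:45–17:45.
Bob → UTC: 01:00–05:00, 06:00–06:30, 07:30–09:45.
Noor ∩ Ulrich: 08:00–09:00, 10:45–13:15, 13:30–14:45.
Noor ∩ Ulrich ∩ Bob: 08:00–09:00.
Windows ≥ 45 min: 08:00–09:00.
That's 1 window.

1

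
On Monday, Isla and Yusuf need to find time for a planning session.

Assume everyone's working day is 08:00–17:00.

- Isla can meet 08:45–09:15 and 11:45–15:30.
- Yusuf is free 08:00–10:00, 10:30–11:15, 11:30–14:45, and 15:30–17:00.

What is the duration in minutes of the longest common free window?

180 minutes

Isla ∩ Yusuf: 08:45–09:15, 11:45–14:45.
Common window lengths: 30, 180 min; longest is 180.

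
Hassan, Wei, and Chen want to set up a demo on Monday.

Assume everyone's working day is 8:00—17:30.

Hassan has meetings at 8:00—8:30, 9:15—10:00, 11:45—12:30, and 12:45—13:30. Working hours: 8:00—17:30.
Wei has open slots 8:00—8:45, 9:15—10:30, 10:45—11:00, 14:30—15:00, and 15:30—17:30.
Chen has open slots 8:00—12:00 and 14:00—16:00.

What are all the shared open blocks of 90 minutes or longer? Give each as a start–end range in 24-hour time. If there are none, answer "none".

none

Hassan free within 08:00–17:30: 08:30–09:15, 10:00–11:45, 12:30–12:45, 13:30–17:30.
Hassan ∩ Wei: 08:30–08:45, 10:00–10:30, 10:45–11:00, 14:30–15:00, 15:30–17:30.
Hassan ∩ Wei ∩ Chen: 08:30–08:45, 10:00–10:30, 10:45–11:00, 14:30–15:00, 15:30–16:00.
Windows ≥ 90 min: (none).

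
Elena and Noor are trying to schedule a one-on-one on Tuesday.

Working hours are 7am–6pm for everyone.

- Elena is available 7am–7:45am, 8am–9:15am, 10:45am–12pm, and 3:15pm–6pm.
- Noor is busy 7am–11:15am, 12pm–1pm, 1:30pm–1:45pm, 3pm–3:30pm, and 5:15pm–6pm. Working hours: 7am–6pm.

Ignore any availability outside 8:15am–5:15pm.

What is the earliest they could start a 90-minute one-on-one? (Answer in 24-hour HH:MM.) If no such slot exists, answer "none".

15:30

Noor free within 07:00–18:00: 11:15–12:00, 13:00–13:30, 13:45–15:00, 15:30–17:15.
Elena ∩ Noor: 11:15–12:00, 15:30–17:15.
Restricted to 08:15–17:15: 11:15–12:00, 15:30–17:15.
Windows ≥ 90 min: 15:30–17:15.
Earliest such window starts at 15:30.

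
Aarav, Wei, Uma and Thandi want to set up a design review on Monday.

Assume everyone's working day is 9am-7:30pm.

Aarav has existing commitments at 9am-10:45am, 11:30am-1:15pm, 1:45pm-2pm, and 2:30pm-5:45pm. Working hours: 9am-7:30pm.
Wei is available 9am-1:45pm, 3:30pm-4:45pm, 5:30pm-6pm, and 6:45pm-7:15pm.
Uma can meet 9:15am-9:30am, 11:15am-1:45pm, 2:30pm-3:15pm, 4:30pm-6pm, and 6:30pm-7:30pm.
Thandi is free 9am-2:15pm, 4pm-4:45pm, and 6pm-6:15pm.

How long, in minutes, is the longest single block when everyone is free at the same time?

Aarav free within 09:00–19:30: 10:45–11:30, 13:15–13:45, 14:00–14:30, 17:45–19:30.
Aarav ∩ Wei: 10:45–11:30, 13:15–13:45, 17:45–18:00, 18:45–19:15.
Aarav ∩ Wei ∩ Uma: 11:15–11:30, 13:15–13:45, 17:45–18:00, 18:45–19:15.
Aarav ∩ Wei ∩ Uma ∩ Thandi: 11:15–11:30, 13:15–13:45.
Common window lengths: 15, 30 min; longest is 30.

30 minutes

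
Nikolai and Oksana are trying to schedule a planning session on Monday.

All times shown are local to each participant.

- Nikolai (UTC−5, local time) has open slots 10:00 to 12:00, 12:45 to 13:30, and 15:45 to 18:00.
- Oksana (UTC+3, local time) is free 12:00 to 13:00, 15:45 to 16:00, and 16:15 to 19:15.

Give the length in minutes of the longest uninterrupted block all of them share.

Nikolai → UTC: 15:00–17:00, 17:45–18:30, 20:45–23:00.
Oksana → UTC: 09:00–10:00, 12:45–13:00, 13:15–16:15.
Nikolai ∩ Oksana: 15:00–16:15.
Single common window of 75 minutes.

75 minutes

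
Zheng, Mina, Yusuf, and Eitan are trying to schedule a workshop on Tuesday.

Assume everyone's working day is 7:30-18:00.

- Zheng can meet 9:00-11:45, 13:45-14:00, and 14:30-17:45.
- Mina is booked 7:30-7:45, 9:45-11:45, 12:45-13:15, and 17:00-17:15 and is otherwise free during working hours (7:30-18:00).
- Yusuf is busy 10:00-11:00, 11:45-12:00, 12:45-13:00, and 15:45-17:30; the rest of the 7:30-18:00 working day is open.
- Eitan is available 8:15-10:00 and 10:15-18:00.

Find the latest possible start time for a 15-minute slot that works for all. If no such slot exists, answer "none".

Mina free within 07:30–18:00: 07:45–09:45, 11:45–12:45, 13:15–17:00, 17:15–18:00.
Yusuf free within 07:30–18:00: 07:30–10:00, 11:00–11:45, 12:00–12:45, 13:00–15:45, 17:30–18:00.
Zheng ∩ Mina: 09:00–09:45, 13:45–14:00, 14:30–17:00, 17:15–17:45.
Zheng ∩ Mina ∩ Yusuf: 09:00–09:45, 13:45–14:00, 14:30–15:45, 17:30–17:45.
Zheng ∩ Mina ∩ Yusuf ∩ Eitan: 09:00–09:45, 13:45–14:00, 14:30–15:45, 17:30–17:45.
Windows ≥ 15 min: 09:00–09:45, 13:45–14:00, 14:30–15:45, 17:30–17:45.
Latest start in the last window 17:30–17:45 is 17:45 − 15 min = 17:30.

17:30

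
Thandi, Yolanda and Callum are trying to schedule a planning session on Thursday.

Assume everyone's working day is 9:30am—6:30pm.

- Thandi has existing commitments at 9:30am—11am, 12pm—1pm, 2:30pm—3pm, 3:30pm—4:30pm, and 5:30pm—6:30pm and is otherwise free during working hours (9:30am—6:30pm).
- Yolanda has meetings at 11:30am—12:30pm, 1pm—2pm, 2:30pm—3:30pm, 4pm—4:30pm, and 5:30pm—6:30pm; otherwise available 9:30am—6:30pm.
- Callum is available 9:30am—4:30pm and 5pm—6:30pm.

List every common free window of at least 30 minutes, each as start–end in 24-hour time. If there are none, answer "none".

11:00–11:30, 14:00–14:30, 17:00–17:30

Thandi free within 09:30–18:30: 11:00–12:00, 13:00–14:30, 15:00–15:30, 16:30–17:30.
Yolanda free within 09:30–18:30: 09:30–11:30, 12:30–13:00, 14:00–14:30, 15:30–16:00, 16:30–17:30.
Thandi ∩ Yolanda: 11:00–11:30, 14:00–14:30, 16:30–17:30.
Thandi ∩ Yolanda ∩ Callum: 11:00–11:30, 14:00–14:30, 17:00–17:30.
Windows ≥ 30 min: 11:00–11:30, 14:00–14:30, 17:00–17:30.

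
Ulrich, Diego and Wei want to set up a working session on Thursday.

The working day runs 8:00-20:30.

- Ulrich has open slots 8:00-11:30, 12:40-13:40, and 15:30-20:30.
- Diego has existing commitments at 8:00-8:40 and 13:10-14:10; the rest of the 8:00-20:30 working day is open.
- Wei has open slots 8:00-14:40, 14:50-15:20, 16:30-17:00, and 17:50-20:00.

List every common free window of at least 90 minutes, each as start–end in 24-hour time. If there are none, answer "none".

08:40–11:30, 17:50–20:00

Diego free within 08:00–20:30: 08:40–13:10, 14:10–20:30.
Ulrich ∩ Diego: 08:40–11:30, 12:40–13:10, 15:30–20:30.
Ulrich ∩ Diego ∩ Wei: 08:40–11:30, 12:40–13:10, 16:30–17:00, 17:50–20:00.
Windows ≥ 90 min: 08:40–11:30, 17:50–20:00.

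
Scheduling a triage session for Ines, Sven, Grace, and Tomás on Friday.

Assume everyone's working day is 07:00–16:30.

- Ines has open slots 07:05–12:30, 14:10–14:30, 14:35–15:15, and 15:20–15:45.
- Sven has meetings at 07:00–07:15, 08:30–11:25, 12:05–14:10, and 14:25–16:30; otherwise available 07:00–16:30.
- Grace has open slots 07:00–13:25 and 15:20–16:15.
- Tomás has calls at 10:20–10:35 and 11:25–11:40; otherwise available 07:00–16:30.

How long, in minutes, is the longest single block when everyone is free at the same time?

Sven free within 07:00–16:30: 07:15–08:30, 11:25–12:05, 14:10–14:25.
Tomás free within 07:00–16:30: 07:00–10:20, 10:35–11:25, 11:40–16:30.
Ines ∩ Sven: 07:15–08:30, 11:25–12:05, 14:10–14:25.
Ines ∩ Sven ∩ Grace: 07:15–08:30, 11:25–12:05.
Ines ∩ Sven ∩ Grace ∩ Tomás: 07:15–08:30, 11:40–12:05.
Common window lengths: 75, 25 min; longest is 75.

75 minutes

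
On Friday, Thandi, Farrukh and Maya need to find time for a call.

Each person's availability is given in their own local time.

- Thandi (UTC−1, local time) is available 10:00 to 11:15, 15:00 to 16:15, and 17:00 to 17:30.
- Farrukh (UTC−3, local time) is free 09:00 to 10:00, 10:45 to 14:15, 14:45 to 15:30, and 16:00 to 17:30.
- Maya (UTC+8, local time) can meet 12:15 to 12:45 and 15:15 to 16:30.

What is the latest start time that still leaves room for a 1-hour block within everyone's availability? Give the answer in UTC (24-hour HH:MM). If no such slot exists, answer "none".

Thandi → UTC: 11:00–12:15, 16:00–17:15, 18:00–18:30.
Farrukh → UTC: 12:00–13:00, 13:45–17:15, 17:45–18:30, 19:00–20:30.
Maya → UTC: 04:15–04:45, 07:15–08:30.
Thandi ∩ Farrukh: 12:00–12:15, 16:00–17:15, 18:00–18:30.
Thandi ∩ Farrukh ∩ Maya: (none).
Windows ≥ 60 min: (none).

none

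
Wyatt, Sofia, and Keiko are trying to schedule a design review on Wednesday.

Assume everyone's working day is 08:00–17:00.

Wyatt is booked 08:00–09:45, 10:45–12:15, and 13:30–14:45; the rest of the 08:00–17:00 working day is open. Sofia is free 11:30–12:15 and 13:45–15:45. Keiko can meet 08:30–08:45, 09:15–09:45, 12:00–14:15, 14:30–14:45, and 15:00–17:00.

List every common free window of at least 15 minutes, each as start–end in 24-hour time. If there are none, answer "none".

15:00–15:45

Wyatt free within 08:00–17:00: 09:45–10:45, 12:15–13:30, 14:45–17:00.
Wyatt ∩ Sofia: 14:45–15:45.
Wyatt ∩ Sofia ∩ Keiko: 15:00–15:45.
Windows ≥ 15 min: 15:00–15:45.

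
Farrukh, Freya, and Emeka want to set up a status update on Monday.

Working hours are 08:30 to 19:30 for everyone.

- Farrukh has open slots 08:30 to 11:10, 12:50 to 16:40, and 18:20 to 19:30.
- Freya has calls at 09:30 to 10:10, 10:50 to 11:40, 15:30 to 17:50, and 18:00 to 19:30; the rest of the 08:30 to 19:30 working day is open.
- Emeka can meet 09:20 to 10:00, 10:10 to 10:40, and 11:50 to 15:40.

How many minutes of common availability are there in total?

200 minutes

Freya free within 08:30–19:30: 08:30–09:30, 10:10–10:50, 11:40–15:30, 17:50–18:00.
Farrukh ∩ Freya: 08:30–09:30, 10:10–10:50, 12:50–15:30.
Farrukh ∩ Freya ∩ Emeka: 09:20–09:30, 10:10–10:40, 12:50–15:30.
Total common minutes: 10 + 30 + 160 = 200.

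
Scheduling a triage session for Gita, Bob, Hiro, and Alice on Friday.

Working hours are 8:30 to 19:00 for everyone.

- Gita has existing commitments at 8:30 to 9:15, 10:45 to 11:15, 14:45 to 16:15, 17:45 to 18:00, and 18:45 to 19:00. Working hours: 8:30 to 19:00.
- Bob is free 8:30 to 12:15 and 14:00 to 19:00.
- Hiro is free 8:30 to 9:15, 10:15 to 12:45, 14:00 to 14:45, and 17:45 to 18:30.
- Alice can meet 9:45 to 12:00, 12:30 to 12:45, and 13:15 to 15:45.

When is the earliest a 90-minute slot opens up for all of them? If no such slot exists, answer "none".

none

Gita free within 08:30–19:00: 09:15–10:45, 11:15–14:45, 16:15–17:45, 18:00–18:45.
Gita ∩ Bob: 09:15–10:45, 11:15–12:15, 14:00–14:45, 16:15–17:45, 18:00–18:45.
Gita ∩ Bob ∩ Hiro: 10:15–10:45, 11:15–12:15, 14:00–14:45, 18:00–18:30.
Gita ∩ Bob ∩ Hiro ∩ Alice: 10:15–10:45, 11:15–12:00, 14:00–14:45.
Windows ≥ 90 min: (none).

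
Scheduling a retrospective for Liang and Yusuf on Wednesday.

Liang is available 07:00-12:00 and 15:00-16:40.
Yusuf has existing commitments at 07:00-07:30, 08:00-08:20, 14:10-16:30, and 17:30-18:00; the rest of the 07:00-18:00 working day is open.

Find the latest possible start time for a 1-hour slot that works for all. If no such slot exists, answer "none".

11:00

Yusuf free within 07:00–18:00: 07:30–08:00, 08:20–14:10, 16:30–17:30.
Liang ∩ Yusuf: 07:30–08:00, 08:20–12:00, 16:30–16:40.
Windows ≥ 60 min: 08:20–12:00.
Latest start in the last window 08:20–12:00 is 12:00 − 60 min = 11:00.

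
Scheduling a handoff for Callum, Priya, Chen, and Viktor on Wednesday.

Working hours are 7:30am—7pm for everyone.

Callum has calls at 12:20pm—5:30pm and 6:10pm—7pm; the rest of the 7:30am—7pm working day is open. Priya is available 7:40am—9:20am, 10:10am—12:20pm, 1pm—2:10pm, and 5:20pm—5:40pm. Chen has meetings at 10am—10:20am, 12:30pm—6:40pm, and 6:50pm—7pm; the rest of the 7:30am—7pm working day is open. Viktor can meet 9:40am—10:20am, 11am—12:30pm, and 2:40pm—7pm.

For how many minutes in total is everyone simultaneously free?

Callum free within 07:30–19:00: 07:30–12:20, 17:30–18:10.
Chen free within 07:30–19:00: 07:30–10:00, 10:20–12:30, 18:40–18:50.
Callum ∩ Priya: 07:40–09:20, 10:10–12:20, 17:30–17:40.
Callum ∩ Priya ∩ Chen: 07:40–09:20, 10:20–12:20.
Callum ∩ Priya ∩ Chen ∩ Viktor: 11:00–12:20.
Total common minutes: 80.

80 minutes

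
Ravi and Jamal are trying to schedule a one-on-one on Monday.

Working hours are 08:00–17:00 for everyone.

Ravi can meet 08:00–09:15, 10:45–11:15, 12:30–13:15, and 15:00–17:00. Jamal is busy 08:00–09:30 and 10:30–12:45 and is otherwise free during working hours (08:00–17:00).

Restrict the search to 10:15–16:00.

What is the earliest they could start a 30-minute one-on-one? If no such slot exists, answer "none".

Jamal free within 08:00–17:00: 09:30–10:30, 12:45–17:00.
Ravi ∩ Jamal: 12:45–13:15, 15:00–17:00.
Restricted to 10:15–16:00: 12:45–13:15, 15:00–16:00.
Windows ≥ 30 min: 12:45–13:15, 15:00–16:00.
Earliest such window starts at 12:45.

12:45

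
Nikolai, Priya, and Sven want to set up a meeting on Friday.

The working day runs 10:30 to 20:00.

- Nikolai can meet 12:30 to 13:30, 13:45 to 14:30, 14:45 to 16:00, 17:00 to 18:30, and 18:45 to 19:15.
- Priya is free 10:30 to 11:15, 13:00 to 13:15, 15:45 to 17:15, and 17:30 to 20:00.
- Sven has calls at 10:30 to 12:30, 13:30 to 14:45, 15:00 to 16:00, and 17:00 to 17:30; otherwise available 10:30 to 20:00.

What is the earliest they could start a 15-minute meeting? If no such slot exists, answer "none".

13:00

Sven free within 10:30–20:00: 12:30–13:30, 14:45–15:00, 16:00–17:00, 17:30–20:00.
Nikolai ∩ Priya: 13:00–13:15, 15:45–16:00, 17:00–17:15, 17:30–18:30, 18:45–19:15.
Nikolai ∩ Priya ∩ Sven: 13:00–13:15, 17:30–18:30, 18:45–19:15.
Windows ≥ 15 min: 13:00–13:15, 17:30–18:30, 18:45–19:15.
Earliest such window starts at 13:00.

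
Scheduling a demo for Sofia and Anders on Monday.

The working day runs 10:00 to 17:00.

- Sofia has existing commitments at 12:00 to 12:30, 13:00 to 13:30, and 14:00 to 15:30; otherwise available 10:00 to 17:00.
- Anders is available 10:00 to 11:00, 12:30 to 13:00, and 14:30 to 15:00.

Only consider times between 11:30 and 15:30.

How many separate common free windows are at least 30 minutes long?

Sofia free within 10:00–17:00: 10:00–12:00, 12:30–13:00, 13:30–14:00, 15:30–17:00.
Sofia ∩ Anders: 10:00–11:00, 12:30–13:00.
Restricted to 11:30–15:30: 12:30–13:00.
Windows ≥ 30 min: 12:30–13:00.
That's 1 window.

1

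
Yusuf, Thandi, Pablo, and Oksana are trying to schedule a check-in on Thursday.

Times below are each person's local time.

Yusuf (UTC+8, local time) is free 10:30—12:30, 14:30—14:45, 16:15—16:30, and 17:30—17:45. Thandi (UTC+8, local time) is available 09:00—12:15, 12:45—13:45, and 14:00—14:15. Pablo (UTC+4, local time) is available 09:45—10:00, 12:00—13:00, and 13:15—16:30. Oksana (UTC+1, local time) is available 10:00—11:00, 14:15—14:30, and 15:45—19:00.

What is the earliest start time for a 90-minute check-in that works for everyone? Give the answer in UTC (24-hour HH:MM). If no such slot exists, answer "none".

none

Yusuf → UTC: 02:30–04:30, 06:30–06:45, 08:15–08:30, 09:30–09:45.
Thandi → UTC: 01:00–04:15, 04:45–05:45, 06:00–06:15.
Pablo → UTC: 05:45–06:00, 08:00–09:00, 09:15–12:30.
Oksana → UTC: 09:00–10:00, 13:15–13:30, 14:45–18:00.
Yusuf ∩ Thandi: 02:30–04:15.
Yusuf ∩ Thandi ∩ Pablo: (none).
Yusuf ∩ Thandi ∩ Pablo ∩ Oksana: (none).
Windows ≥ 90 min: (none).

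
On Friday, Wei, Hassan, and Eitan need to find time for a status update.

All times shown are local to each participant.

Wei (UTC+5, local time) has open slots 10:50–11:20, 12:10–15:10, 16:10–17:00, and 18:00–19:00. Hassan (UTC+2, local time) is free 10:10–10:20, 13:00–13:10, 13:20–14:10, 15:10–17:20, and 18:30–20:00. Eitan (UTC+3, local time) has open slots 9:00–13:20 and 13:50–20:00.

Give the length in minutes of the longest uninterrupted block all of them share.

50 minutes

Wei → UTC: 05:50–06:20, 07:10–10:10, 11:10–12:00, 13:00–14:00.
Hassan → UTC: 08:10–08:20, 11:00–11:10, 11:20–12:10, 13:10–15:20, 16:30–18:00.
Eitan → UTC: 06:00–10:20, 10:50–17:00.
Wei ∩ Hassan: 08:10–08:20, 11:20–12:00, 13:10–14:00.
Wei ∩ Hassan ∩ Eitan: 08:10–08:20, 11:20–12:00, 13:10–14:00.
Common window lengths: 10, 40, 50 min; longest is 50.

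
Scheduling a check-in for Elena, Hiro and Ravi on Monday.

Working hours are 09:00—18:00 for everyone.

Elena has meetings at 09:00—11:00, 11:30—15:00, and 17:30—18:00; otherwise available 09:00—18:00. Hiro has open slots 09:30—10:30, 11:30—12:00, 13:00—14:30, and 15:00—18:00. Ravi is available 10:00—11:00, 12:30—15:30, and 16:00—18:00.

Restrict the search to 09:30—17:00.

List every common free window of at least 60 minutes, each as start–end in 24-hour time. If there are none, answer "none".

Elena free within 09:00–18:00: 11:00–11:30, 15:00–17:30.
Elena ∩ Hiro: 15:00–17:30.
Elena ∩ Hiro ∩ Ravi: 15:00–15:30, 16:00–17:30.
Restricted to 09:30–17:00: 15:00–15:30, 16:00–17:00.
Windows ≥ 60 min: 16:00–17:00.

16:00–17:00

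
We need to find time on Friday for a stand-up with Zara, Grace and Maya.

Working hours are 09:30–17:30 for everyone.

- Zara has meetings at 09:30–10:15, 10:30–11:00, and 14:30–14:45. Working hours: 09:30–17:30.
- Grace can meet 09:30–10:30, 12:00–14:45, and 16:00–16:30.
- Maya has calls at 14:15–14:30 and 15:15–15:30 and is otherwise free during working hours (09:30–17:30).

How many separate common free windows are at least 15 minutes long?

Zara free within 09:30–17:30: 10:15–10:30, 11:00–14:30, 14:45–17:30.
Maya free within 09:30–17:30: 09:30–14:15, 14:30–15:15, 15:30–17:30.
Zara ∩ Grace: 10:15–10:30, 12:00–14:30, 16:00–16:30.
Zara ∩ Grace ∩ Maya: 10:15–10:30, 12:00–14:15, 16:00–16:30.
Windows ≥ 15 min: 10:15–10:30, 12:00–14:15, 16:00–16:30.
That's 3 windows.

3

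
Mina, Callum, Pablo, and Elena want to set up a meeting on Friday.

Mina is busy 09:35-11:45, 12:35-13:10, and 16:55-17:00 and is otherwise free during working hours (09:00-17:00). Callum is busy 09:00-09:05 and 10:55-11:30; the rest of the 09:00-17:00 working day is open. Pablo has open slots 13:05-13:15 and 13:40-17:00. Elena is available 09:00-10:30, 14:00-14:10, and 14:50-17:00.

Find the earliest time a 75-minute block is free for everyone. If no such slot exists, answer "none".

Mina free within 09:00–17:00: 09:00–09:35, 11:45–12:35, 13:10–16:55.
Callum free within 09:00–17:00: 09:05–10:55, 11:30–17:00.
Mina ∩ Callum: 09:05–09:35, 11:45–12:35, 13:10–16:55.
Mina ∩ Callum ∩ Pablo: 13:10–13:15, 13:40–16:55.
Mina ∩ Callum ∩ Pablo ∩ Elena: 14:00–14:10, 14:50–16:55.
Windows ≥ 75 min: 14:50–16:55.
Earliest such window starts at 14:50.

14:50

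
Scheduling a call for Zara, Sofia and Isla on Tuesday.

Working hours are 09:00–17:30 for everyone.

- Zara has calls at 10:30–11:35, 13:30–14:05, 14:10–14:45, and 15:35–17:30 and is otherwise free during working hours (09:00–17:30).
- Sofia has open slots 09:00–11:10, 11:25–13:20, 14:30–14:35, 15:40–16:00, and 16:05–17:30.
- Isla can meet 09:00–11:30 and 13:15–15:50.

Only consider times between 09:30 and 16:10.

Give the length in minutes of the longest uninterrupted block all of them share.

Zara free within 09:00–17:30: 09:00–10:30, 11:35–13:30, 14:05–14:10, 14:45–15:35.
Zara ∩ Sofia: 09:00–10:30, 11:35–13:20.
Zara ∩ Sofia ∩ Isla: 09:00–10:30, 13:15–13:20.
Restricted to 09:30–16:10: 09:30–10:30, 13:15–13:20.
Common window lengths: 60, 5 min; longest is 60.

60 minutes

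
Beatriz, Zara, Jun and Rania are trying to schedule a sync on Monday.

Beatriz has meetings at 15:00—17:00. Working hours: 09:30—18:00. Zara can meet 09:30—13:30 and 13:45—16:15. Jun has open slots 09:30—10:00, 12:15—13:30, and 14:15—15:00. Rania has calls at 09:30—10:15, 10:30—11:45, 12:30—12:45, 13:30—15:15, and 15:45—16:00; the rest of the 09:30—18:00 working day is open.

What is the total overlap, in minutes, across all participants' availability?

60 minutes

Beatriz free within 09:30–18:00: 09:30–15:00, 17:00–18:00.
Rania free within 09:30–18:00: 10:15–10:30, 11:45–12:30, 12:45–13:30, 15:15–15:45, 16:00–18:00.
Beatriz ∩ Zara: 09:30–13:30, 13:45–15:00.
Beatriz ∩ Zara ∩ Jun: 09:30–10:00, 12:15–13:30, 14:15–15:00.
Beatriz ∩ Zara ∩ Jun ∩ Rania: 12:15–12:30, 12:45–13:30.
Total common minutes: 15 + 45 = 60.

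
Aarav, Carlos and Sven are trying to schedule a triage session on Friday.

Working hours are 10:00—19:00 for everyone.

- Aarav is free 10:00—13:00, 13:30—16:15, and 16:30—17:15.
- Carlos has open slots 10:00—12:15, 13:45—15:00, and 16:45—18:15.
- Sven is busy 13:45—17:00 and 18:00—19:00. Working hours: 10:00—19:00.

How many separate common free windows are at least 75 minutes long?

1

Sven free within 10:00–19:00: 10:00–13:45, 17:00–18:00.
Aarav ∩ Carlos: 10:00–12:15, 13:45–15:00, 16:45–17:15.
Aarav ∩ Carlos ∩ Sven: 10:00–12:15, 17:00–17:15.
Windows ≥ 75 min: 10:00–12:15.
That's 1 window.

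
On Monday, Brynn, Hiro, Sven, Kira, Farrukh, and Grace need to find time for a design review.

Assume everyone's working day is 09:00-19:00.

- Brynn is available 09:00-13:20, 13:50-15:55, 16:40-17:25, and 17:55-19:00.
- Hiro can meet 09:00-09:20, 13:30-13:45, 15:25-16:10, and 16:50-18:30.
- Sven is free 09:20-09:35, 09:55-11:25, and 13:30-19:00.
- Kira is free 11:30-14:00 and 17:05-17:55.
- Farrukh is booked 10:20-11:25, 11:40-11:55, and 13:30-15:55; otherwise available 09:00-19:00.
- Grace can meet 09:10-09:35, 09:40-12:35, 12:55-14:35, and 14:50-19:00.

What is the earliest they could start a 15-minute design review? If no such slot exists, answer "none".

17:05

Farrukh free within 09:00–19:00: 09:00–10:20, 11:25–11:40, 11:55–13:30, 15:55–19:00.
Brynn ∩ Hiro: 09:00–09:20, 15:25–15:55, 16:50–17:25, 17:55–18:30.
Brynn ∩ Hiro ∩ Sven: 15:25–15:55, 16:50–17:25, 17:55–18:30.
Brynn ∩ Hiro ∩ Sven ∩ Kira: 17:05–17:25.
Brynn ∩ Hiro ∩ Sven ∩ Kira ∩ Farrukh: 17:05–17:25.
Brynn ∩ Hiro ∩ Sven ∩ Kira ∩ Farrukh ∩ Grace: 17:05–17:25.
Windows ≥ 15 min: 17:05–17:25.
Earliest such window starts at 17:05.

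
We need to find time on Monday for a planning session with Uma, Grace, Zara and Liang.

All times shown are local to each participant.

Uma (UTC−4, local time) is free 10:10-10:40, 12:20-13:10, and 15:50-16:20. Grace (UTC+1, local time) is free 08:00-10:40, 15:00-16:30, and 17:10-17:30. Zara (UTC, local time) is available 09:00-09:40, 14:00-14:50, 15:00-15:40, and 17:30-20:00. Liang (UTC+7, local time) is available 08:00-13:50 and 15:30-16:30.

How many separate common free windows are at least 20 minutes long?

0

Uma → UTC: 14:10–14:40, 16:20–17:10, 19:50–20:20.
Grace → UTC: 07:00–09:40, 14:00–15:30, 16:10–16:30.
Zara → UTC: 09:00–09:40, 14:00–14:50, 15:00–15:40, 17:30–20:00.
Liang → UTC: 01:00–06:50, 08:30–09:30.
Uma ∩ Grace: 14:10–14:40, 16:20–16:30.
Uma ∩ Grace ∩ Zara: 14:10–14:40.
Uma ∩ Grace ∩ Zara ∩ Liang: (none).
Windows ≥ 20 min: (none).
That's 0 windows.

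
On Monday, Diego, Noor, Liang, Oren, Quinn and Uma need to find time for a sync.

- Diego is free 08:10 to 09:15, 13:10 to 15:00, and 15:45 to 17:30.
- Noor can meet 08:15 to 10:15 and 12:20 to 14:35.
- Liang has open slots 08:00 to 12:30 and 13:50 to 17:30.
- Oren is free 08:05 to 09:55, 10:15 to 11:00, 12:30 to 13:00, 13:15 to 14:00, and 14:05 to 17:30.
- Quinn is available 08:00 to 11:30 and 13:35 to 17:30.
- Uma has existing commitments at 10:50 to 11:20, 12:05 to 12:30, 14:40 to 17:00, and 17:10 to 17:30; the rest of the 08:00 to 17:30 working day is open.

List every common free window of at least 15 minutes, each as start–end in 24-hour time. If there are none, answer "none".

Uma free within 08:00–17:30: 08:00–10:50, 11:20–12:05, 12:30–14:40, 17:00–17:10.
Diego ∩ Noor: 08:15–09:15, 13:10–14:35.
Diego ∩ Noor ∩ Liang: 08:15–09:15, 13:50–14:35.
Diego ∩ Noor ∩ Liang ∩ Oren: 08:15–09:15, 13:50–14:00, 14:05–14:35.
Diego ∩ Noor ∩ Liang ∩ Oren ∩ Quinn: 08:15–09:15, 13:50–14:00, 14:05–14:35.
Diego ∩ Noor ∩ Liang ∩ Oren ∩ Quinn ∩ Uma: 08:15–09:15, 13:50–14:00, 14:05–14:35.
Windows ≥ 15 min: 08:15–09:15, 14:05–14:35.

08:15–09:15, 14:05–14:35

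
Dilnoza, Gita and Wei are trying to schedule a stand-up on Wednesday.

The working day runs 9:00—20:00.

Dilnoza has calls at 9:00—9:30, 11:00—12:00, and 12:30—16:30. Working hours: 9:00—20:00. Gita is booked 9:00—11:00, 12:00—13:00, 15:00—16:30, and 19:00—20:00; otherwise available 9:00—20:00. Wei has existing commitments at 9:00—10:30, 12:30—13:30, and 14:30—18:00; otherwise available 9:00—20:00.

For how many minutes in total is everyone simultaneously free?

60 minutes

Dilnoza free within 09:00–20:00: 09:30–11:00, 12:00–12:30, 16:30–20:00.
Gita free within 09:00–20:00: 11:00–12:00, 13:00–15:00, 16:30–19:00.
Wei free within 09:00–20:00: 10:30–12:30, 13:30–14:30, 18:00–20:00.
Dilnoza ∩ Gita: 16:30–19:00.
Dilnoza ∩ Gita ∩ Wei: 18:00–19:00.
Total common minutes: 60.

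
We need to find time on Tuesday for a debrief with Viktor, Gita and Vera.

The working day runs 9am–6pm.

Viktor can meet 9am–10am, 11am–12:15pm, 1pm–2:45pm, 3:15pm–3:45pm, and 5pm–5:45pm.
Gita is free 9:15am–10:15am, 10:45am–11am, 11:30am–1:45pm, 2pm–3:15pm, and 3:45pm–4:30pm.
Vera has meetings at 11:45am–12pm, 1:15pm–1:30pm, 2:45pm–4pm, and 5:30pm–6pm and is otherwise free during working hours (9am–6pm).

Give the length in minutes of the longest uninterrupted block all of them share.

Vera free within 09:00–18:00: 09:00–11:45, 12:00–13:15, 13:30–14:45, 16:00–17:30.
Viktor ∩ Gita: 09:15–10:00, 11:30–12:15, 13:00–13:45, 14:00–14:45.
Viktor ∩ Gita ∩ Vera: 09:15–10:00, 11:30–11:45, 12:00–12:15, 13:00–13:15, 13:30–13:45, 14:00–14:45.
Common window lengths: 45, 15, 15, 15, 15, 45 min; longest is 45.

45 minutes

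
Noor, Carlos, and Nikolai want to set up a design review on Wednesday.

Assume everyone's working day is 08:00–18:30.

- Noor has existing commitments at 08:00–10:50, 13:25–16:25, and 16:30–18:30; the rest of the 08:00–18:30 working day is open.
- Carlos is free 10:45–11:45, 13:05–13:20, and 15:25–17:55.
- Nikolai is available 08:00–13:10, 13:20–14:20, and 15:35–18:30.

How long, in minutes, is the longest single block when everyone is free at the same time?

55 minutes

Noor free within 08:00–18:30: 10:50–13:25, 16:25–16:30.
Noor ∩ Carlos: 10:50–11:45, 13:05–13:20, 16:25–16:30.
Noor ∩ Carlos ∩ Nikolai: 10:50–11:45, 13:05–13:10, 16:25–16:30.
Common window lengths: 55, 5, 5 min; longest is 55.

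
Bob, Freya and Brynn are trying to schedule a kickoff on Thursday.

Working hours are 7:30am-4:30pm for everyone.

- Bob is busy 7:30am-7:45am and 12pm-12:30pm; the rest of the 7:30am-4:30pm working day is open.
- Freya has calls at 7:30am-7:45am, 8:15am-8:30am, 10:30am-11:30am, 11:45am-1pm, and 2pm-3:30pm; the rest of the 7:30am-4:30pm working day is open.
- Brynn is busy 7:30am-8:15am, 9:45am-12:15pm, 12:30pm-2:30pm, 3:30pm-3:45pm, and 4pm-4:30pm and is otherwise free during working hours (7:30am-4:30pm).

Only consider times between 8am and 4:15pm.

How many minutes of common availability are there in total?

90 minutes

Bob free within 07:30–16:30: 07:45–12:00, 12:30–16:30.
Freya free within 07:30–16:30: 07:45–08:15, 08:30–10:30, 11:30–11:45, 13:00–14:00, 15:30–16:30.
Brynn free within 07:30–16:30: 08:15–09:45, 12:15–12:30, 14:30–15:30, 15:45–16:00.
Bob ∩ Freya: 07:45–08:15, 08:30–10:30, 11:30–11:45, 13:00–14:00, 15:30–16:30.
Bob ∩ Freya ∩ Brynn: 08:30–09:45, 15:45–16:00.
Restricted to 08:00–16:15: 08:30–09:45, 15:45–16:00.
Total common minutes: 75 + 15 = 90.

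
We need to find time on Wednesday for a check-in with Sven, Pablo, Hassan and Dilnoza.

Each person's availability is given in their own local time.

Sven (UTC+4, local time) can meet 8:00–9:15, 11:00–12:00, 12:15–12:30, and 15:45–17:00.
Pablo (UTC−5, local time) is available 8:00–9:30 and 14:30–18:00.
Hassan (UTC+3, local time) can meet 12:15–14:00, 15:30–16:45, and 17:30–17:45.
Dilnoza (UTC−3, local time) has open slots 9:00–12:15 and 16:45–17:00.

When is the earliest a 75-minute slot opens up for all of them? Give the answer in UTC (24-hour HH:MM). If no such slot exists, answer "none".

Sven → UTC: 04:00–05:15, 07:00–08:00, 08:15–08:30, 11:45–13:00.
Pablo → UTC: 13:00–14:30, 19:30–23:00.
Hassan → UTC: 09:15–11:00, 12:30–13:45, 14:30–14:45.
Dilnoza → UTC: 12:00–15:15, 19:45–20:00.
Sven ∩ Pablo: (none).
Sven ∩ Pablo ∩ Hassan: (none).
Sven ∩ Pablo ∩ Hassan ∩ Dilnoza: (none).
Windows ≥ 75 min: (none).

none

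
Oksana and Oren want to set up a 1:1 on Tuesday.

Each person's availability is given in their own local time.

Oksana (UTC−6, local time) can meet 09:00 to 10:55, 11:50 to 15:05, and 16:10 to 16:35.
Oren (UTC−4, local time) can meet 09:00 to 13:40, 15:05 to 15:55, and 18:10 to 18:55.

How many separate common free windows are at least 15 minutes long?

3

Oksana → UTC: 15:00–16:55, 17:50–21:05, 22:10–22:35.
Oren → UTC: 13:00–17:40, 19:05–19:55, 22:10–22:55.
Oksana ∩ Oren: 15:00–16:55, 19:05–19:55, 22:10–22:35.
Windows ≥ 15 min: 15:00–16:55, 19:05–19:55, 22:10–22:35.
That's 3 windows.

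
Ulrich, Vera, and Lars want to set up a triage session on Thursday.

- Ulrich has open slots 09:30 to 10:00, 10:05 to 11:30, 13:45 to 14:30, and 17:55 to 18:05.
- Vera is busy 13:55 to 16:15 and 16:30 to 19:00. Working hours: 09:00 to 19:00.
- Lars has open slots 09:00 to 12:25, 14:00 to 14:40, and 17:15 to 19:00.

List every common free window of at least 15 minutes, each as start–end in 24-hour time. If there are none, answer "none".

09:30–10:00, 10:05–11:30

Vera free within 09:00–19:00: 09:00–13:55, 16:15–16:30.
Ulrich ∩ Vera: 09:30–10:00, 10:05–11:30, 13:45–13:55.
Ulrich ∩ Vera ∩ Lars: 09:30–10:00, 10:05–11:30.
Windows ≥ 15 min: 09:30–10:00, 10:05–11:30.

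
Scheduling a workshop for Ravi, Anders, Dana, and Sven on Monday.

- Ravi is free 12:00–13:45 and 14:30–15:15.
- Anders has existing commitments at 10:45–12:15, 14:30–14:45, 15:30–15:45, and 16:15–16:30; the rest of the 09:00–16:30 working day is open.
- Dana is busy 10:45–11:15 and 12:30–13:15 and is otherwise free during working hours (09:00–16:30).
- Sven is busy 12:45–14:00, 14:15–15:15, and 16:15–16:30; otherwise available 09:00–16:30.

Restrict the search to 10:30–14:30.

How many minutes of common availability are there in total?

15 minutes

Anders free within 09:00–16:30: 09:00–10:45, 12:15–14:30, 14:45–15:30, 15:45–16:15.
Dana free within 09:00–16:30: 09:00–10:45, 11:15–12:30, 13:15–16:30.
Sven free within 09:00–16:30: 09:00–12:45, 14:00–14:15, 15:15–16:15.
Ravi ∩ Anders: 12:15–13:45, 14:45–15:15.
Ravi ∩ Anders ∩ Dana: 12:15–12:30, 13:15–13:45, 14:45–15:15.
Ravi ∩ Anders ∩ Dana ∩ Sven: 12:15–12:30.
Restricted to 10:30–14:30: 12:15–12:30.
Total common minutes: 15.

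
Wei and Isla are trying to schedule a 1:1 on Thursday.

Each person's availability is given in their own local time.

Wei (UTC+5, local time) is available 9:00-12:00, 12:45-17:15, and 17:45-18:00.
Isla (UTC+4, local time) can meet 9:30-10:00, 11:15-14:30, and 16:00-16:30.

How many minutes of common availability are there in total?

210 minutes

Wei → UTC: 04:00–07:00, 07:45–12:15, 12:45–13:00.
Isla → UTC: 05:30–06:00, 07:15–10:30, 12:00–12:30.
Wei ∩ Isla: 05:30–06:00, 07:45–10:30, 12:00–12:15.
Total common minutes: 30 + 165 + 15 = 210.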